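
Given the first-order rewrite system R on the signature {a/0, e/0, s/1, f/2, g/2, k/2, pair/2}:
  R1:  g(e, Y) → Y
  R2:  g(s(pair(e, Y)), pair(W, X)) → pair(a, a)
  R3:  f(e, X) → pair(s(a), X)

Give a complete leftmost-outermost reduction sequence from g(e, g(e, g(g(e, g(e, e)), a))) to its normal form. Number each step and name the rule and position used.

a

1. g(e, g(e, g(g(e, g(e, e)), a)))  →  g(e, g(g(e, g(e, e)), a))   [R1 at ε]
2. g(e, g(g(e, g(e, e)), a))  →  g(g(e, g(e, e)), a)   [R1 at ε]
3. g(g(e, g(e, e)), a)  →  g(g(e, e), a)   [R1 at 1]
4. g(g(e, e), a)  →  g(e, a)   [R1 at 1]
5. g(e, a)  →  a   [R1 at ε]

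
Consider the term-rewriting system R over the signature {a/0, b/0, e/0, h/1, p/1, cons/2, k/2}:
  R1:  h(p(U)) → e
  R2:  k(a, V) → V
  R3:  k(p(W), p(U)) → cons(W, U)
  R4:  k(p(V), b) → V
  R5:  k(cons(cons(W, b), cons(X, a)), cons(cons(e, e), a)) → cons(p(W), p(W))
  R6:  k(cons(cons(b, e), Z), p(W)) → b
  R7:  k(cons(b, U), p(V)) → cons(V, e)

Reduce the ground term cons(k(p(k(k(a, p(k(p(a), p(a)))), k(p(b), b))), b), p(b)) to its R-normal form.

1. cons(k(p(k(k(a, p(k(p(a), p(a)))), k(p(b), b))), b), p(b))  →  cons(k(k(a, p(k(p(a), p(a)))), k(p(b), b)), p(b))   [R4 at 1]
2. cons(k(k(a, p(k(p(a), p(a)))), k(p(b), b)), p(b))  →  cons(k(p(k(p(a), p(a))), k(p(b), b)), p(b))   [R2 at 1.1]
3. cons(k(p(k(p(a), p(a))), k(p(b), b)), p(b))  →  cons(k(p(cons(a, a)), k(p(b), b)), p(b))   [R3 at 1.1.1]
4. cons(k(p(cons(a, a)), k(p(b), b)), p(b))  →  cons(k(p(cons(a, a)), b), p(b))   [R4 at 1.2]
5. cons(k(p(cons(a, a)), b), p(b))  →  cons(cons(a, a), p(b))   [R4 at 1]

cons(cons(a, a), p(b))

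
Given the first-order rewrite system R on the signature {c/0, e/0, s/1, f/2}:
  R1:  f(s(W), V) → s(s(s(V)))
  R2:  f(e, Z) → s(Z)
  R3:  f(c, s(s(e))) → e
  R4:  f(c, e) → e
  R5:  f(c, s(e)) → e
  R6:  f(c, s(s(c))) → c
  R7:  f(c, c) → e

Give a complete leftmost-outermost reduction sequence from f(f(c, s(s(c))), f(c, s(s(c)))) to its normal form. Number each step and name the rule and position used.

1. f(f(c, s(s(c))), f(c, s(s(c))))  →  f(c, f(c, s(s(c))))   [R6 at 1]
2. f(c, f(c, s(s(c))))  →  f(c, c)   [R6 at 2]
3. f(c, c)  →  e   [R7 at ε]

e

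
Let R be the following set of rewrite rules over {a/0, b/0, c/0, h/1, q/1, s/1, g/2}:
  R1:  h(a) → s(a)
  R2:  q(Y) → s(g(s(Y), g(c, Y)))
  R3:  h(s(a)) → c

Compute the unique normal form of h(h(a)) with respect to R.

1. h(h(a))  →  h(s(a))   [R1 at 1]
2. h(s(a))  →  c   [R3 at ε]

c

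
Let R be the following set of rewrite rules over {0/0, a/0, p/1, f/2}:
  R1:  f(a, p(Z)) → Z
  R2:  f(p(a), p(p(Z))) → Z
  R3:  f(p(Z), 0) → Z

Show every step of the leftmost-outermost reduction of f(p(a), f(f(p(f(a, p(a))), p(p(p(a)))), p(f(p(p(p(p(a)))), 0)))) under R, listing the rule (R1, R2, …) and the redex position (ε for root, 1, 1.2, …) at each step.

1. f(p(a), f(f(p(f(a, p(a))), p(p(p(a)))), p(f(p(p(p(p(a)))), 0))))  →  f(p(a), f(f(p(a), p(p(p(a)))), p(f(p(p(p(p(a)))), 0))))   [R1 at 2.1.1.1]
2. f(p(a), f(f(p(a), p(p(p(a)))), p(f(p(p(p(p(a)))), 0))))  →  f(p(a), f(p(a), p(f(p(p(p(p(a)))), 0))))   [R2 at 2.1]
3. f(p(a), f(p(a), p(f(p(p(p(p(a)))), 0))))  →  f(p(a), f(p(a), p(p(p(p(a))))))   [R3 at 2.2.1]
4. f(p(a), f(p(a), p(p(p(p(a))))))  →  f(p(a), p(p(a)))   [R2 at 2]
5. f(p(a), p(p(a)))  →  a   [R2 at ε]

a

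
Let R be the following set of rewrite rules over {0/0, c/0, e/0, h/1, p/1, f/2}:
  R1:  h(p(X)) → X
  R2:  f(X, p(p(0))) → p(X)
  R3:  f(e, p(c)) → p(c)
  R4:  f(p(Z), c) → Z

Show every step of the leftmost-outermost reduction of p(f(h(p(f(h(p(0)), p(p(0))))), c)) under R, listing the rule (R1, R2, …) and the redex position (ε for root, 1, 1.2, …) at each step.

p(0)

1. p(f(h(p(f(h(p(0)), p(p(0))))), c))  →  p(f(f(h(p(0)), p(p(0))), c))   [R1 at 1.1]
2. p(f(f(h(p(0)), p(p(0))), c))  →  p(f(p(h(p(0))), c))   [R2 at 1.1]
3. p(f(p(h(p(0))), c))  →  p(h(p(0)))   [R4 at 1]
4. p(h(p(0)))  →  p(0)   [R1 at 1]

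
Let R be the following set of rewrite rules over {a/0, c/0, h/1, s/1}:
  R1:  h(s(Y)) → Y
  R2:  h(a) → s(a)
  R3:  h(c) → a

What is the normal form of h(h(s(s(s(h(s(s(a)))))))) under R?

1. h(h(s(s(s(h(s(s(a))))))))  →  h(s(s(h(s(s(a))))))   [R1 at 1]
2. h(s(s(h(s(s(a))))))  →  s(h(s(s(a))))   [R1 at ε]
3. s(h(s(s(a))))  →  s(s(a))   [R1 at 1]

s(s(a))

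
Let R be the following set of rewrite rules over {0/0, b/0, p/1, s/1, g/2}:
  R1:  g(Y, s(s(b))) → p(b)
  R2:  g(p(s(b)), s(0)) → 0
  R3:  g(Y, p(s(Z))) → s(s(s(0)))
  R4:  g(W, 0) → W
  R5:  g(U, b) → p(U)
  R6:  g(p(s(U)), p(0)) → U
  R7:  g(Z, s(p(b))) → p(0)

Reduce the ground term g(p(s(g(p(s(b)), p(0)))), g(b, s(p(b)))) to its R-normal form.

b

1. g(p(s(g(p(s(b)), p(0)))), g(b, s(p(b))))  →  g(p(s(b)), g(b, s(p(b))))   [R6 at 1.1.1]
2. g(p(s(b)), g(b, s(p(b))))  →  g(p(s(b)), p(0))   [R7 at 2]
3. g(p(s(b)), p(0))  →  b   [R6 at ε]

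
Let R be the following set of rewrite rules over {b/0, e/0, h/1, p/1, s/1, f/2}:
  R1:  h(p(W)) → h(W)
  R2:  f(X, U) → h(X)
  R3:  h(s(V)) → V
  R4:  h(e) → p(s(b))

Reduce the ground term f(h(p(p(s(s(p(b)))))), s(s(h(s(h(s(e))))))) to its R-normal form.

p(b)

1. f(h(p(p(s(s(p(b)))))), s(s(h(s(h(s(e)))))))  →  h(h(p(p(s(s(p(b)))))))   [R2 at ε]
2. h(h(p(p(s(s(p(b)))))))  →  h(h(p(s(s(p(b))))))   [R1 at 1]
3. h(h(p(s(s(p(b))))))  →  h(h(s(s(p(b)))))   [R1 at 1]
4. h(h(s(s(p(b)))))  →  h(s(p(b)))   [R3 at 1]
5. h(s(p(b)))  →  p(b)   [R3 at ε]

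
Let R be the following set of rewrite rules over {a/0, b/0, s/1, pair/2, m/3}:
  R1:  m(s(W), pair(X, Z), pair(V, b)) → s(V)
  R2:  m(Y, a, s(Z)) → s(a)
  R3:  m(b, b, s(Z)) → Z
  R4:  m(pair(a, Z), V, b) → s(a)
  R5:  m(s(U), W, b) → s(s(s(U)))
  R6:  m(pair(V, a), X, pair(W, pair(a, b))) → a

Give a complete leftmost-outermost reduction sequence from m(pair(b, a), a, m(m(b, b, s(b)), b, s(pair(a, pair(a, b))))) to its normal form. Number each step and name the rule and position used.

a

1. m(pair(b, a), a, m(m(b, b, s(b)), b, s(pair(a, pair(a, b)))))  →  m(pair(b, a), a, m(b, b, s(pair(a, pair(a, b)))))   [R3 at 3.1]
2. m(pair(b, a), a, m(b, b, s(pair(a, pair(a, b)))))  →  m(pair(b, a), a, pair(a, pair(a, b)))   [R3 at 3]
3. m(pair(b, a), a, pair(a, pair(a, b)))  →  a   [R6 at ε]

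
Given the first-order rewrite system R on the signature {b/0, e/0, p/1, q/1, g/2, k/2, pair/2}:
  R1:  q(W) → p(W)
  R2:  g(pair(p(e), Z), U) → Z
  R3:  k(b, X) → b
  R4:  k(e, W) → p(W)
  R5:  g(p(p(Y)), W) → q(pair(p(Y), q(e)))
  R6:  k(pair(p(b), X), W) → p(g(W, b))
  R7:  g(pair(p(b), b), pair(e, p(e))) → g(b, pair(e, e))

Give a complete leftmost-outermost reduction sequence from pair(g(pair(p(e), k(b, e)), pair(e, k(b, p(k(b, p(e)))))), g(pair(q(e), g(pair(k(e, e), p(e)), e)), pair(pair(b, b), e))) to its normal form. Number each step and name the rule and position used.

pair(b, p(e))

1. pair(g(pair(p(e), k(b, e)), pair(e, k(b, p(k(b, p(e)))))), g(pair(q(e), g(pair(k(e, e), p(e)), e)), pair(pair(b, b), e)))  →  pair(k(b, e), g(pair(q(e), g(pair(k(e, e), p(e)), e)), pair(pair(b, b), e)))   [R2 at 1]
2. pair(k(b, e), g(pair(q(e), g(pair(k(e, e), p(e)), e)), pair(pair(b, b), e)))  →  pair(b, g(pair(q(e), g(pair(k(e, e), p(e)), e)), pair(pair(b, b), e)))   [R3 at 1]
3. pair(b, g(pair(q(e), g(pair(k(e, e), p(e)), e)), pair(pair(b, b), e)))  →  pair(b, g(pair(p(e), g(pair(k(e, e), p(e)), e)), pair(pair(b, b), e)))   [R1 at 2.1.1]
4. pair(b, g(pair(p(e), g(pair(k(e, e), p(e)), e)), pair(pair(b, b), e)))  →  pair(b, g(pair(k(e, e), p(e)), e))   [R2 at 2]
5. pair(b, g(pair(k(e, e), p(e)), e))  →  pair(b, g(pair(p(e), p(e)), e))   [R4 at 2.1.1]
6. pair(b, g(pair(p(e), p(e)), e))  →  pair(b, p(e))   [R2 at 2]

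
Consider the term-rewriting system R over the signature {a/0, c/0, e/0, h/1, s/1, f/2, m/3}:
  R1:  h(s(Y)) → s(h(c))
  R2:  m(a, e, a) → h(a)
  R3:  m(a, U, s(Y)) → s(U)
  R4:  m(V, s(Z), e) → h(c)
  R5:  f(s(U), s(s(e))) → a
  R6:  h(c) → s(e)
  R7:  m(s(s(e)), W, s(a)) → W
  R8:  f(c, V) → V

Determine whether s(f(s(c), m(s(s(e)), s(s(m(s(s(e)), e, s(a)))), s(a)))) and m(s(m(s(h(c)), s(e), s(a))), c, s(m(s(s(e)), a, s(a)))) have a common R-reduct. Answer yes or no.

no — NF(t₁) = s(a), NF(t₂) = c

Reduce t₁ = s(f(s(c), m(s(s(e)), s(s(m(s(s(e)), e, s(a)))), s(a)))):
1. s(f(s(c), m(s(s(e)), s(s(m(s(s(e)), e, s(a)))), s(a))))  →  s(f(s(c), s(s(m(s(s(e)), e, s(a))))))   [R7 at 1.2]
2. s(f(s(c), s(s(m(s(s(e)), e, s(a))))))  →  s(f(s(c), s(s(e))))   [R7 at 1.2.1.1]
3. s(f(s(c), s(s(e))))  →  s(a)   [R5 at 1]

Reduce t₂ = m(s(m(s(h(c)), s(e), s(a))), c, s(m(s(s(e)), a, s(a)))):
1. m(s(m(s(h(c)), s(e), s(a))), c, s(m(s(s(e)), a, s(a))))  →  m(s(m(s(s(e)), s(e), s(a))), c, s(m(s(s(e)), a, s(a))))   [R6 at 1.1.1.1]
2. m(s(m(s(s(e)), s(e), s(a))), c, s(m(s(s(e)), a, s(a))))  →  m(s(s(e)), c, s(m(s(s(e)), a, s(a))))   [R7 at 1.1]
3. m(s(s(e)), c, s(m(s(s(e)), a, s(a))))  →  m(s(s(e)), c, s(a))   [R7 at 3.1]
4. m(s(s(e)), c, s(a))  →  c   [R7 at ε]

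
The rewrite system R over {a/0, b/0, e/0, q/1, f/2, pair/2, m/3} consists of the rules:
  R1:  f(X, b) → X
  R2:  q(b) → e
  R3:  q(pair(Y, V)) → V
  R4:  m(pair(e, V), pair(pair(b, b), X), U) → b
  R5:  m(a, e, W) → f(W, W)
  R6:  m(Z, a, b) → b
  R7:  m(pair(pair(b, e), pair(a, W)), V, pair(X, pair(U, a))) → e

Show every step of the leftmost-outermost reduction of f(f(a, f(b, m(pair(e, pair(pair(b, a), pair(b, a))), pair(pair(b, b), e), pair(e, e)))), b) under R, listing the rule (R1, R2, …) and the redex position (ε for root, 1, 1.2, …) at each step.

1. f(f(a, f(b, m(pair(e, pair(pair(b, a), pair(b, a))), pair(pair(b, b), e), pair(e, e)))), b)  →  f(a, f(b, m(pair(e, pair(pair(b, a), pair(b, a))), pair(pair(b, b), e), pair(e, e))))   [R1 at ε]
2. f(a, f(b, m(pair(e, pair(pair(b, a), pair(b, a))), pair(pair(b, b), e), pair(e, e))))  →  f(a, f(b, b))   [R4 at 2.2]
3. f(a, f(b, b))  →  f(a, b)   [R1 at 2]
4. f(a, b)  →  a   [R1 at ε]

a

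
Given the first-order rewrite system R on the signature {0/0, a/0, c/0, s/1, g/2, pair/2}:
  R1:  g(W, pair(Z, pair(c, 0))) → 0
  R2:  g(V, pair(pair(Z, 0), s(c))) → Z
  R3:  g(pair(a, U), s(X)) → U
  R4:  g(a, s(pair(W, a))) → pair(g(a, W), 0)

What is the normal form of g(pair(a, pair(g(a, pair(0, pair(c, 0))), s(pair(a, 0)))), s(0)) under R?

1. g(pair(a, pair(g(a, pair(0, pair(c, 0))), s(pair(a, 0)))), s(0))  →  pair(g(a, pair(0, pair(c, 0))), s(pair(a, 0)))   [R3 at ε]
2. pair(g(a, pair(0, pair(c, 0))), s(pair(a, 0)))  →  pair(0, s(pair(a, 0)))   [R1 at 1]

pair(0, s(pair(a, 0)))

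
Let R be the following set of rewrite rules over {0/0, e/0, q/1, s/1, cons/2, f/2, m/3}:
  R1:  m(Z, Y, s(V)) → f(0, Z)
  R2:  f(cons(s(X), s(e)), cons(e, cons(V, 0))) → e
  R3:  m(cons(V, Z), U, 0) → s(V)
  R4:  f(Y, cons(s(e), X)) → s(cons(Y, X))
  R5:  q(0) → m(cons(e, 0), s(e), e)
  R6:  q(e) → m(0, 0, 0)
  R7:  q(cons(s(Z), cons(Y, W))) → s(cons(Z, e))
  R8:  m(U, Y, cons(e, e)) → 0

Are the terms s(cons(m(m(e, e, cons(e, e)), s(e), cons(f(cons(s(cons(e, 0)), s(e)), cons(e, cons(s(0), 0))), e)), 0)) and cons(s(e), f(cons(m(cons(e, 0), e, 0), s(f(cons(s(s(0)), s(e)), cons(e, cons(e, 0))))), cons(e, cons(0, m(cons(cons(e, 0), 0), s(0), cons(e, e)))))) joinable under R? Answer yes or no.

Reduce t₁ = s(cons(m(m(e, e, cons(e, e)), s(e), cons(f(cons(s(cons(e, 0)), s(e)), cons(e, cons(s(0), 0))), e)), 0)):
1. s(cons(m(m(e, e, cons(e, e)), s(e), cons(f(cons(s(cons(e, 0)), s(e)), cons(e, cons(s(0), 0))), e)), 0))  →  s(cons(m(0, s(e), cons(f(cons(s(cons(e, 0)), s(e)), cons(e, cons(s(0), 0))), e)), 0))   [R8 at 1.1.1]
2. s(cons(m(0, s(e), cons(f(cons(s(cons(e, 0)), s(e)), cons(e, cons(s(0), 0))), e)), 0))  →  s(cons(m(0, s(e), cons(e, e)), 0))   [R2 at 1.1.3.1]
3. s(cons(m(0, s(e), cons(e, e)), 0))  →  s(cons(0, 0))   [R8 at 1.1]

Reduce t₂ = cons(s(e), f(cons(m(cons(e, 0), e, 0), s(f(cons(s(s(0)), s(e)), cons(e, cons(e, 0))))), cons(e, cons(0, m(cons(cons(e, 0), 0), s(0), cons(e, e)))))):
1. cons(s(e), f(cons(m(cons(e, 0), e, 0), s(f(cons(s(s(0)), s(e)), cons(e, cons(e, 0))))), cons(e, cons(0, m(cons(cons(e, 0), 0), s(0), cons(e, e))))))  →  cons(s(e), f(cons(s(e), s(f(cons(s(s(0)), s(e)), cons(e, cons(e, 0))))), cons(e, cons(0, m(cons(cons(e, 0), 0), s(0), cons(e, e))))))   [R3 at 2.1.1]
2. cons(s(e), f(cons(s(e), s(f(cons(s(s(0)), s(e)), cons(e, cons(e, 0))))), cons(e, cons(0, m(cons(cons(e, 0), 0), s(0), cons(e, e))))))  →  cons(s(e), f(cons(s(e), s(e)), cons(e, cons(0, m(cons(cons(e, 0), 0), s(0), cons(e, e))))))   [R2 at 2.1.2.1]
3. cons(s(e), f(cons(s(e), s(e)), cons(e, cons(0, m(cons(cons(e, 0), 0), s(0), cons(e, e))))))  →  cons(s(e), f(cons(s(e), s(e)), cons(e, cons(0, 0))))   [R8 at 2.2.2.2]
4. cons(s(e), f(cons(s(e), s(e)), cons(e, cons(0, 0))))  →  cons(s(e), e)   [R2 at 2]

no — NF(t₁) = s(cons(0, 0)), NF(t₂) = cons(s(e), e)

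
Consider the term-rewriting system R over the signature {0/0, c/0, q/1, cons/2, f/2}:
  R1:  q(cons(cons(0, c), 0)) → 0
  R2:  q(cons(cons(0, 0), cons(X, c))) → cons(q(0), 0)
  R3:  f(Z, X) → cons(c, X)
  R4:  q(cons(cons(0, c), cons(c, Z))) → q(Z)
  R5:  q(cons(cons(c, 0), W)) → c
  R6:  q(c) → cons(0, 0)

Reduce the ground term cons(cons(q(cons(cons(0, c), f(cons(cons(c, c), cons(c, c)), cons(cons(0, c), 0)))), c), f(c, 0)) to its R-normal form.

cons(cons(0, c), cons(c, 0))

1. cons(cons(q(cons(cons(0, c), f(cons(cons(c, c), cons(c, c)), cons(cons(0, c), 0)))), c), f(c, 0))  →  cons(cons(q(cons(cons(0, c), cons(c, cons(cons(0, c), 0)))), c), f(c, 0))   [R3 at 1.1.1.2]
2. cons(cons(q(cons(cons(0, c), cons(c, cons(cons(0, c), 0)))), c), f(c, 0))  →  cons(cons(q(cons(cons(0, c), 0)), c), f(c, 0))   [R4 at 1.1]
3. cons(cons(q(cons(cons(0, c), 0)), c), f(c, 0))  →  cons(cons(0, c), f(c, 0))   [R1 at 1.1]
4. cons(cons(0, c), f(c, 0))  →  cons(cons(0, c), cons(c, 0))   [R3 at 2]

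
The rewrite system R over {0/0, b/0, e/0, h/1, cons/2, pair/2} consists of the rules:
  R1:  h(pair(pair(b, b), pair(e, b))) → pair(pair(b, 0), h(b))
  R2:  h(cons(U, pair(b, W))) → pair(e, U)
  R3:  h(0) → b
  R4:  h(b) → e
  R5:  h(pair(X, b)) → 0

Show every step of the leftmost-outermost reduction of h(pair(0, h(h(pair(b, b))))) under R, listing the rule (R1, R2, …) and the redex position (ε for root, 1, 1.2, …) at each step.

1. h(pair(0, h(h(pair(b, b)))))  →  h(pair(0, h(0)))   [R5 at 1.2.1]
2. h(pair(0, h(0)))  →  h(pair(0, b))   [R3 at 1.2]
3. h(pair(0, b))  →  0   [R5 at ε]

0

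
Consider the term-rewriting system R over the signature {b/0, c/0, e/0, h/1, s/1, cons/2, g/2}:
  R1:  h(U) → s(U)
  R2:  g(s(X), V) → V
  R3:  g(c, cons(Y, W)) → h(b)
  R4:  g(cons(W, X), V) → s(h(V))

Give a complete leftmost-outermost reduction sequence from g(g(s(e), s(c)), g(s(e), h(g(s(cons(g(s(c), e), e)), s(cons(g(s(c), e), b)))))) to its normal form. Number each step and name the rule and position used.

1. g(g(s(e), s(c)), g(s(e), h(g(s(cons(g(s(c), e), e)), s(cons(g(s(c), e), b))))))  →  g(s(c), g(s(e), h(g(s(cons(g(s(c), e), e)), s(cons(g(s(c), e), b))))))   [R2 at 1]
2. g(s(c), g(s(e), h(g(s(cons(g(s(c), e), e)), s(cons(g(s(c), e), b))))))  →  g(s(e), h(g(s(cons(g(s(c), e), e)), s(cons(g(s(c), e), b)))))   [R2 at ε]
3. g(s(e), h(g(s(cons(g(s(c), e), e)), s(cons(g(s(c), e), b)))))  →  h(g(s(cons(g(s(c), e), e)), s(cons(g(s(c), e), b))))   [R2 at ε]
4. h(g(s(cons(g(s(c), e), e)), s(cons(g(s(c), e), b))))  →  s(g(s(cons(g(s(c), e), e)), s(cons(g(s(c), e), b))))   [R1 at ε]
5. s(g(s(cons(g(s(c), e), e)), s(cons(g(s(c), e), b))))  →  s(s(cons(g(s(c), e), b)))   [R2 at 1]
6. s(s(cons(g(s(c), e), b)))  →  s(s(cons(e, b)))   [R2 at 1.1.1]

s(s(cons(e, b)))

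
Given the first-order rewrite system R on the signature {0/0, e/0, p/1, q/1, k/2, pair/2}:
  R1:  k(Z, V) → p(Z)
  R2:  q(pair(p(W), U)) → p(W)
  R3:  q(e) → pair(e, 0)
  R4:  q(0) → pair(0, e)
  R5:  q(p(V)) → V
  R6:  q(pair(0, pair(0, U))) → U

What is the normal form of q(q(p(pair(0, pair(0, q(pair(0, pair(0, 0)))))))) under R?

1. q(q(p(pair(0, pair(0, q(pair(0, pair(0, 0))))))))  →  q(pair(0, pair(0, q(pair(0, pair(0, 0))))))   [R5 at 1]
2. q(pair(0, pair(0, q(pair(0, pair(0, 0))))))  →  q(pair(0, pair(0, 0)))   [R6 at ε]
3. q(pair(0, pair(0, 0)))  →  0   [R6 at ε]

0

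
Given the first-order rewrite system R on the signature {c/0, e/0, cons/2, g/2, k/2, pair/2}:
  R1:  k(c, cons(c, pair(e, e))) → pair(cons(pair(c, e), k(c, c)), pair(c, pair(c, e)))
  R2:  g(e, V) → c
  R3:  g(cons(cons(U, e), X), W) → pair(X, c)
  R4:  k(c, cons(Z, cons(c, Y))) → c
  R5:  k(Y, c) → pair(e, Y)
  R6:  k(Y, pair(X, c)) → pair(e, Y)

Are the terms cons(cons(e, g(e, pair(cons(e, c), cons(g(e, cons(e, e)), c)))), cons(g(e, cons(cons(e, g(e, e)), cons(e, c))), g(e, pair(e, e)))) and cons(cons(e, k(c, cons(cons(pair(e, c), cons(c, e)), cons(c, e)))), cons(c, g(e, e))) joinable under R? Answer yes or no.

Reduce t₁ = cons(cons(e, g(e, pair(cons(e, c), cons(g(e, cons(e, e)), c)))), cons(g(e, cons(cons(e, g(e, e)), cons(e, c))), g(e, pair(e, e)))):
1. cons(cons(e, g(e, pair(cons(e, c), cons(g(e, cons(e, e)), c)))), cons(g(e, cons(cons(e, g(e, e)), cons(e, c))), g(e, pair(e, e))))  →  cons(cons(e, c), cons(g(e, cons(cons(e, g(e, e)), cons(e, c))), g(e, pair(e, e))))   [R2 at 1.2]
2. cons(cons(e, c), cons(g(e, cons(cons(e, g(e, e)), cons(e, c))), g(e, pair(e, e))))  →  cons(cons(e, c), cons(c, g(e, pair(e, e))))   [R2 at 2.1]
3. cons(cons(e, c), cons(c, g(e, pair(e, e))))  →  cons(cons(e, c), cons(c, c))   [R2 at 2.2]

Reduce t₂ = cons(cons(e, k(c, cons(cons(pair(e, c), cons(c, e)), cons(c, e)))), cons(c, g(e, e))):
1. cons(cons(e, k(c, cons(cons(pair(e, c), cons(c, e)), cons(c, e)))), cons(c, g(e, e)))  →  cons(cons(e, c), cons(c, g(e, e)))   [R4 at 1.2]
2. cons(cons(e, c), cons(c, g(e, e)))  →  cons(cons(e, c), cons(c, c))   [R2 at 2.2]

yes — NF(t₁) = cons(cons(e, c), cons(c, c)), NF(t₂) = cons(cons(e, c), cons(c, c))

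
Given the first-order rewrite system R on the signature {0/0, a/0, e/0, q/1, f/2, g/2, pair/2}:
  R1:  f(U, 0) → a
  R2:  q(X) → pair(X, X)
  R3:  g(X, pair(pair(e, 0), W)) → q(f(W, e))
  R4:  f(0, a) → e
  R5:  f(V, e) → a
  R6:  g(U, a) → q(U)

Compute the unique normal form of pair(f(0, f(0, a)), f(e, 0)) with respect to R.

1. pair(f(0, f(0, a)), f(e, 0))  →  pair(f(0, e), f(e, 0))   [R4 at 1.2]
2. pair(f(0, e), f(e, 0))  →  pair(a, f(e, 0))   [R5 at 1]
3. pair(a, f(e, 0))  →  pair(a, a)   [R1 at 2]

pair(a, a)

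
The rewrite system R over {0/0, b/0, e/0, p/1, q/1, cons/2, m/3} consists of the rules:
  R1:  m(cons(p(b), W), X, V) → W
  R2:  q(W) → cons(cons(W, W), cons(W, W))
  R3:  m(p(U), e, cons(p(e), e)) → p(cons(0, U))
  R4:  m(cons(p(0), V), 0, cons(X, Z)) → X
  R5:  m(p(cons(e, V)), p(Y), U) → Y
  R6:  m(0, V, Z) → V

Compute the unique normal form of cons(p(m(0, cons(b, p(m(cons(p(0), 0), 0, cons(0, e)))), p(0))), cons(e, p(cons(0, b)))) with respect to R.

cons(p(cons(b, p(0))), cons(e, p(cons(0, b))))

1. cons(p(m(0, cons(b, p(m(cons(p(0), 0), 0, cons(0, e)))), p(0))), cons(e, p(cons(0, b))))  →  cons(p(cons(b, p(m(cons(p(0), 0), 0, cons(0, e))))), cons(e, p(cons(0, b))))   [R6 at 1.1]
2. cons(p(cons(b, p(m(cons(p(0), 0), 0, cons(0, e))))), cons(e, p(cons(0, b))))  →  cons(p(cons(b, p(0))), cons(e, p(cons(0, b))))   [R4 at 1.1.2.1]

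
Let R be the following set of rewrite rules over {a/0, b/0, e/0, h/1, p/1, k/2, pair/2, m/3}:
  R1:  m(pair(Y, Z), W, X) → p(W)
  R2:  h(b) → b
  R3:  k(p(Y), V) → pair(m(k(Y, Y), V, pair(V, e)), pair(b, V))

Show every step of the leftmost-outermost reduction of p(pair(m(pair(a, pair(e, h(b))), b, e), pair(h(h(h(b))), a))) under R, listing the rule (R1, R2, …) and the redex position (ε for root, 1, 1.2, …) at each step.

p(pair(p(b), pair(b, a)))

1. p(pair(m(pair(a, pair(e, h(b))), b, e), pair(h(h(h(b))), a)))  →  p(pair(p(b), pair(h(h(h(b))), a)))   [R1 at 1.1]
2. p(pair(p(b), pair(h(h(h(b))), a)))  →  p(pair(p(b), pair(h(h(b)), a)))   [R2 at 1.2.1.1.1]
3. p(pair(p(b), pair(h(h(b)), a)))  →  p(pair(p(b), pair(h(b), a)))   [R2 at 1.2.1.1]
4. p(pair(p(b), pair(h(b), a)))  →  p(pair(p(b), pair(b, a)))   [R2 at 1.2.1]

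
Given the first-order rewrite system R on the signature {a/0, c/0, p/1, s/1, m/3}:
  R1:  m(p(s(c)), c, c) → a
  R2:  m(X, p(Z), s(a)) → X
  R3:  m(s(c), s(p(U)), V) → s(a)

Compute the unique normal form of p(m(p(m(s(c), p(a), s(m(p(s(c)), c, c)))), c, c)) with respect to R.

p(a)

1. p(m(p(m(s(c), p(a), s(m(p(s(c)), c, c)))), c, c))  →  p(m(p(m(s(c), p(a), s(a))), c, c))   [R1 at 1.1.1.3.1]
2. p(m(p(m(s(c), p(a), s(a))), c, c))  →  p(m(p(s(c)), c, c))   [R2 at 1.1.1]
3. p(m(p(s(c)), c, c))  →  p(a)   [R1 at 1]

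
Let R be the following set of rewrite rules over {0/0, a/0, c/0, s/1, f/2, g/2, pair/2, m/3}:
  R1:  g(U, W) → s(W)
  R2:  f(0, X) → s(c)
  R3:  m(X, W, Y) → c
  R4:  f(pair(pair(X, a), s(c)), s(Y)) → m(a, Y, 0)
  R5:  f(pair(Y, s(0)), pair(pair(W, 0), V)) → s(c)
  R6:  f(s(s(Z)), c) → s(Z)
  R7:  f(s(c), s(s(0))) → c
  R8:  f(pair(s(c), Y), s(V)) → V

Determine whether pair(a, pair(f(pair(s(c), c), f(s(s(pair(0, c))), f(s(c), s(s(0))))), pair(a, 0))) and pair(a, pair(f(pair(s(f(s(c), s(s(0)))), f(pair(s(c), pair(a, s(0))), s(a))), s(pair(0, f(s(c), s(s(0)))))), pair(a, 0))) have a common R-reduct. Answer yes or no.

yes — NF(t₁) = pair(a, pair(pair(0, c), pair(a, 0))), NF(t₂) = pair(a, pair(pair(0, c), pair(a, 0)))

Reduce t₁ = pair(a, pair(f(pair(s(c), c), f(s(s(pair(0, c))), f(s(c), s(s(0))))), pair(a, 0))):
1. pair(a, pair(f(pair(s(c), c), f(s(s(pair(0, c))), f(s(c), s(s(0))))), pair(a, 0)))  →  pair(a, pair(f(pair(s(c), c), f(s(s(pair(0, c))), c)), pair(a, 0)))   [R7 at 2.1.2.2]
2. pair(a, pair(f(pair(s(c), c), f(s(s(pair(0, c))), c)), pair(a, 0)))  →  pair(a, pair(f(pair(s(c), c), s(pair(0, c))), pair(a, 0)))   [R6 at 2.1.2]
3. pair(a, pair(f(pair(s(c), c), s(pair(0, c))), pair(a, 0)))  →  pair(a, pair(pair(0, c), pair(a, 0)))   [R8 at 2.1]

Reduce t₂ = pair(a, pair(f(pair(s(f(s(c), s(s(0)))), f(pair(s(c), pair(a, s(0))), s(a))), s(pair(0, f(s(c), s(s(0)))))), pair(a, 0))):
1. pair(a, pair(f(pair(s(f(s(c), s(s(0)))), f(pair(s(c), pair(a, s(0))), s(a))), s(pair(0, f(s(c), s(s(0)))))), pair(a, 0)))  →  pair(a, pair(f(pair(s(c), f(pair(s(c), pair(a, s(0))), s(a))), s(pair(0, f(s(c), s(s(0)))))), pair(a, 0)))   [R7 at 2.1.1.1.1]
2. pair(a, pair(f(pair(s(c), f(pair(s(c), pair(a, s(0))), s(a))), s(pair(0, f(s(c), s(s(0)))))), pair(a, 0)))  →  pair(a, pair(pair(0, f(s(c), s(s(0)))), pair(a, 0)))   [R8 at 2.1]
3. pair(a, pair(pair(0, f(s(c), s(s(0)))), pair(a, 0)))  →  pair(a, pair(pair(0, c), pair(a, 0)))   [R7 at 2.1.2]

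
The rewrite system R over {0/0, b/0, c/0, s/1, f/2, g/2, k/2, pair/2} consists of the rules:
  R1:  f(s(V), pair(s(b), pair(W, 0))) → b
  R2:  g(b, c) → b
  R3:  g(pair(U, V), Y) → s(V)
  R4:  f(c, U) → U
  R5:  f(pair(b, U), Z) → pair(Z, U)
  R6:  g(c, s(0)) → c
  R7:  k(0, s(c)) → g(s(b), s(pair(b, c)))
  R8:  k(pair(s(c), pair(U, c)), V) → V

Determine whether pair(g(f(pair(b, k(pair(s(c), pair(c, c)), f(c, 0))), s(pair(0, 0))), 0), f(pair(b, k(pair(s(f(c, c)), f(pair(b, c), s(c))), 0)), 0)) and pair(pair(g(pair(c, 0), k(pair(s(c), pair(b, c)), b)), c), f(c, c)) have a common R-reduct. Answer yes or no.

Reduce t₁ = pair(g(f(pair(b, k(pair(s(c), pair(c, c)), f(c, 0))), s(pair(0, 0))), 0), f(pair(b, k(pair(s(f(c, c)), f(pair(b, c), s(c))), 0)), 0)):
1. pair(g(f(pair(b, k(pair(s(c), pair(c, c)), f(c, 0))), s(pair(0, 0))), 0), f(pair(b, k(pair(s(f(c, c)), f(pair(b, c), s(c))), 0)), 0))  →  pair(g(pair(s(pair(0, 0)), k(pair(s(c), pair(c, c)), f(c, 0))), 0), f(pair(b, k(pair(s(f(c, c)), f(pair(b, c), s(c))), 0)), 0))   [R5 at 1.1]
2. pair(g(pair(s(pair(0, 0)), k(pair(s(c), pair(c, c)), f(c, 0))), 0), f(pair(b, k(pair(s(f(c, c)), f(pair(b, c), s(c))), 0)), 0))  →  pair(s(k(pair(s(c), pair(c, c)), f(c, 0))), f(pair(b, k(pair(s(f(c, c)), f(pair(b, c), s(c))), 0)), 0))   [R3 at 1]
3. pair(s(k(pair(s(c), pair(c, c)), f(c, 0))), f(pair(b, k(pair(s(f(c, c)), f(pair(b, c), s(c))), 0)), 0))  →  pair(s(f(c, 0)), f(pair(b, k(pair(s(f(c, c)), f(pair(b, c), s(c))), 0)), 0))   [R8 at 1.1]
4. pair(s(f(c, 0)), f(pair(b, k(pair(s(f(c, c)), f(pair(b, c), s(c))), 0)), 0))  →  pair(s(0), f(pair(b, k(pair(s(f(c, c)), f(pair(b, c), s(c))), 0)), 0))   [R4 at 1.1]
5. pair(s(0), f(pair(b, k(pair(s(f(c, c)), f(pair(b, c), s(c))), 0)), 0))  →  pair(s(0), pair(0, k(pair(s(f(c, c)), f(pair(b, c), s(c))), 0)))   [R5 at 2]
6. pair(s(0), pair(0, k(pair(s(f(c, c)), f(pair(b, c), s(c))), 0)))  →  pair(s(0), pair(0, k(pair(s(c), f(pair(b, c), s(c))), 0)))   [R4 at 2.2.1.1.1]
7. pair(s(0), pair(0, k(pair(s(c), f(pair(b, c), s(c))), 0)))  →  pair(s(0), pair(0, k(pair(s(c), pair(s(c), c)), 0)))   [R5 at 2.2.1.2]
8. pair(s(0), pair(0, k(pair(s(c), pair(s(c), c)), 0)))  →  pair(s(0), pair(0, 0))   [R8 at 2.2]

Reduce t₂ = pair(pair(g(pair(c, 0), k(pair(s(c), pair(b, c)), b)), c), f(c, c)):
1. pair(pair(g(pair(c, 0), k(pair(s(c), pair(b, c)), b)), c), f(c, c))  →  pair(pair(s(0), c), f(c, c))   [R3 at 1.1]
2. pair(pair(s(0), c), f(c, c))  →  pair(pair(s(0), c), c)   [R4 at 2]

no — NF(t₁) = pair(s(0), pair(0, 0)), NF(t₂) = pair(pair(s(0), c), c)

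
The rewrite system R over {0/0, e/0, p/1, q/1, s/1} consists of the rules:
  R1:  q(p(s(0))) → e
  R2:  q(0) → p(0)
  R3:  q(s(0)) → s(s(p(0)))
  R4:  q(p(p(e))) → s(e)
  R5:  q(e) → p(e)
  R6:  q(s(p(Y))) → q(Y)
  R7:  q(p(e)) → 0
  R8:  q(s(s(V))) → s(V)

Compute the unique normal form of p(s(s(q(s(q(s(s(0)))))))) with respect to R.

p(s(s(s(0))))

1. p(s(s(q(s(q(s(s(0))))))))  →  p(s(s(q(s(s(0))))))   [R8 at 1.1.1.1.1]
2. p(s(s(q(s(s(0))))))  →  p(s(s(s(0))))   [R8 at 1.1.1]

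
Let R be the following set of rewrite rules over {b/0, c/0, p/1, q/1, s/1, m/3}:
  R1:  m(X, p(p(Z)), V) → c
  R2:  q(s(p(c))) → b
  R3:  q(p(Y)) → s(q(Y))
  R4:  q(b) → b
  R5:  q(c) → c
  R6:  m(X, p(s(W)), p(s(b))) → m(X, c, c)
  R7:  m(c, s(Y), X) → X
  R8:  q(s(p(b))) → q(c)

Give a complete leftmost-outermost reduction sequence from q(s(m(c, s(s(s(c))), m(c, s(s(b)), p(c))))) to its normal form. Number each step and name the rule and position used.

b

1. q(s(m(c, s(s(s(c))), m(c, s(s(b)), p(c)))))  →  q(s(m(c, s(s(b)), p(c))))   [R7 at 1.1]
2. q(s(m(c, s(s(b)), p(c))))  →  q(s(p(c)))   [R7 at 1.1]
3. q(s(p(c)))  →  b   [R2 at ε]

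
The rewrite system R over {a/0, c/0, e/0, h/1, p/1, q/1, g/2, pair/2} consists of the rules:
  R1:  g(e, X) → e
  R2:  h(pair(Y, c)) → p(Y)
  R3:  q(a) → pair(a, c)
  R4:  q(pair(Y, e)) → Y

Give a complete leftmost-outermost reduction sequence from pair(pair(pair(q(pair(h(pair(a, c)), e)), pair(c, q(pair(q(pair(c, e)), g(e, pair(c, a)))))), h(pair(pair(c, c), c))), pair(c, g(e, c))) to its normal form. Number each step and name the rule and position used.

pair(pair(pair(p(a), pair(c, c)), p(pair(c, c))), pair(c, e))

1. pair(pair(pair(q(pair(h(pair(a, c)), e)), pair(c, q(pair(q(pair(c, e)), g(e, pair(c, a)))))), h(pair(pair(c, c), c))), pair(c, g(e, c)))  →  pair(pair(pair(h(pair(a, c)), pair(c, q(pair(q(pair(c, e)), g(e, pair(c, a)))))), h(pair(pair(c, c), c))), pair(c, g(e, c)))   [R4 at 1.1.1]
2. pair(pair(pair(h(pair(a, c)), pair(c, q(pair(q(pair(c, e)), g(e, pair(c, a)))))), h(pair(pair(c, c), c))), pair(c, g(e, c)))  →  pair(pair(pair(p(a), pair(c, q(pair(q(pair(c, e)), g(e, pair(c, a)))))), h(pair(pair(c, c), c))), pair(c, g(e, c)))   [R2 at 1.1.1]
3. pair(pair(pair(p(a), pair(c, q(pair(q(pair(c, e)), g(e, pair(c, a)))))), h(pair(pair(c, c), c))), pair(c, g(e, c)))  →  pair(pair(pair(p(a), pair(c, q(pair(c, g(e, pair(c, a)))))), h(pair(pair(c, c), c))), pair(c, g(e, c)))   [R4 at 1.1.2.2.1.1]
4. pair(pair(pair(p(a), pair(c, q(pair(c, g(e, pair(c, a)))))), h(pair(pair(c, c), c))), pair(c, g(e, c)))  →  pair(pair(pair(p(a), pair(c, q(pair(c, e)))), h(pair(pair(c, c), c))), pair(c, g(e, c)))   [R1 at 1.1.2.2.1.2]
5. pair(pair(pair(p(a), pair(c, q(pair(c, e)))), h(pair(pair(c, c), c))), pair(c, g(e, c)))  →  pair(pair(pair(p(a), pair(c, c)), h(pair(pair(c, c), c))), pair(c, g(e, c)))   [R4 at 1.1.2.2]
6. pair(pair(pair(p(a), pair(c, c)), h(pair(pair(c, c), c))), pair(c, g(e, c)))  →  pair(pair(pair(p(a), pair(c, c)), p(pair(c, c))), pair(c, g(e, c)))   [R2 at 1.2]
7. pair(pair(pair(p(a), pair(c, c)), p(pair(c, c))), pair(c, g(e, c)))  →  pair(pair(pair(p(a), pair(c, c)), p(pair(c, c))), pair(c, e))   [R1 at 2.2]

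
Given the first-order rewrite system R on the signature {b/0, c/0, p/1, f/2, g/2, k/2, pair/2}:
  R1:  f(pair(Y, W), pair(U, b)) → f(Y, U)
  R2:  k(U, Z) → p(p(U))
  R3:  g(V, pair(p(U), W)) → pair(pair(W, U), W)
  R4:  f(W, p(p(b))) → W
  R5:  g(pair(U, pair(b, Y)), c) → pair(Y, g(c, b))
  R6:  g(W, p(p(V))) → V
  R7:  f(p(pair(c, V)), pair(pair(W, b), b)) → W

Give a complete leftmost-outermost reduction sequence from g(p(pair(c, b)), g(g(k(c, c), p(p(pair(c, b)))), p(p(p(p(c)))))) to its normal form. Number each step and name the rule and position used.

1. g(p(pair(c, b)), g(g(k(c, c), p(p(pair(c, b)))), p(p(p(p(c))))))  →  g(p(pair(c, b)), p(p(c)))   [R6 at 2]
2. g(p(pair(c, b)), p(p(c)))  →  c   [R6 at ε]

c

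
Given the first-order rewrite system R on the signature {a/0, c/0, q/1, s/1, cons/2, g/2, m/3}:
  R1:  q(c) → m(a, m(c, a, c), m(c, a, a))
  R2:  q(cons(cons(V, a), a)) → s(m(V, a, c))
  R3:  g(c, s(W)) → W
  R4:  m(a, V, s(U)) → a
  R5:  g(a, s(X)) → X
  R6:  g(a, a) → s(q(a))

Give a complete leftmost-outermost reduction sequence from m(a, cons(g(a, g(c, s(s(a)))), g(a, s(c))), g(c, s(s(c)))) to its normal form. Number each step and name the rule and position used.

1. m(a, cons(g(a, g(c, s(s(a)))), g(a, s(c))), g(c, s(s(c))))  →  m(a, cons(g(a, s(a)), g(a, s(c))), g(c, s(s(c))))   [R3 at 2.1.2]
2. m(a, cons(g(a, s(a)), g(a, s(c))), g(c, s(s(c))))  →  m(a, cons(a, g(a, s(c))), g(c, s(s(c))))   [R5 at 2.1]
3. m(a, cons(a, g(a, s(c))), g(c, s(s(c))))  →  m(a, cons(a, c), g(c, s(s(c))))   [R5 at 2.2]
4. m(a, cons(a, c), g(c, s(s(c))))  →  m(a, cons(a, c), s(c))   [R3 at 3]
5. m(a, cons(a, c), s(c))  →  a   [R4 at ε]

a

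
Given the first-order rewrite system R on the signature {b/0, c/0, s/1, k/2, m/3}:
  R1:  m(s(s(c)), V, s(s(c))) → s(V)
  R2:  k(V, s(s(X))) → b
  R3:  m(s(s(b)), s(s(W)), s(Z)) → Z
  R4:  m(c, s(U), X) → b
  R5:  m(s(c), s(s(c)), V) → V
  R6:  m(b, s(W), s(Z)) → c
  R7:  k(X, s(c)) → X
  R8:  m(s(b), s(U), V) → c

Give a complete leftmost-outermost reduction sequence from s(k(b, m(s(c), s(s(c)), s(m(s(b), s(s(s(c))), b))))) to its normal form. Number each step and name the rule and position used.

1. s(k(b, m(s(c), s(s(c)), s(m(s(b), s(s(s(c))), b)))))  →  s(k(b, s(m(s(b), s(s(s(c))), b))))   [R5 at 1.2]
2. s(k(b, s(m(s(b), s(s(s(c))), b))))  →  s(k(b, s(c)))   [R8 at 1.2.1]
3. s(k(b, s(c)))  →  s(b)   [R7 at 1]

s(b)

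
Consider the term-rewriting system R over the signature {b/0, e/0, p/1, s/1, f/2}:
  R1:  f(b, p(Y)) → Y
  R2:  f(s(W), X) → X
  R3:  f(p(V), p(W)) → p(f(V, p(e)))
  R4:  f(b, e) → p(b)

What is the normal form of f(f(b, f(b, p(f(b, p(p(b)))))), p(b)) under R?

b

1. f(f(b, f(b, p(f(b, p(p(b)))))), p(b))  →  f(f(b, f(b, p(p(b)))), p(b))   [R1 at 1.2]
2. f(f(b, f(b, p(p(b)))), p(b))  →  f(f(b, p(b)), p(b))   [R1 at 1.2]
3. f(f(b, p(b)), p(b))  →  f(b, p(b))   [R1 at 1]
4. f(b, p(b))  →  b   [R1 at ε]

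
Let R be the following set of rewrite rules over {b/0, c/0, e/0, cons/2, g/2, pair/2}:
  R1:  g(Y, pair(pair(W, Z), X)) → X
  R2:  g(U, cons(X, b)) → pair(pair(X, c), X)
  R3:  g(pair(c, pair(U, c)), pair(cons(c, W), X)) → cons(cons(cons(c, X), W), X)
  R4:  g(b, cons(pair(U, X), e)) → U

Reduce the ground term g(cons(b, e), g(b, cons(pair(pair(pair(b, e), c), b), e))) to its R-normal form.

c

1. g(cons(b, e), g(b, cons(pair(pair(pair(b, e), c), b), e)))  →  g(cons(b, e), pair(pair(b, e), c))   [R4 at 2]
2. g(cons(b, e), pair(pair(b, e), c))  →  c   [R1 at ε]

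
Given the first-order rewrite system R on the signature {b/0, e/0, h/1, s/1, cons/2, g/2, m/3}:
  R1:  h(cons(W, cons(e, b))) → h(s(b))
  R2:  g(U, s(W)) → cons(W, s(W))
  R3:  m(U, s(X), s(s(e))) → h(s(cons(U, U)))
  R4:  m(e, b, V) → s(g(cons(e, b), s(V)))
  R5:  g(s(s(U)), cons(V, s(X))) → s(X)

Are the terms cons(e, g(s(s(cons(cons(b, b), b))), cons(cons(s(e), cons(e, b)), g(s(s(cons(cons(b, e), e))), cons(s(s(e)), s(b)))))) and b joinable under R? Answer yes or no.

Reduce t₁ = cons(e, g(s(s(cons(cons(b, b), b))), cons(cons(s(e), cons(e, b)), g(s(s(cons(cons(b, e), e))), cons(s(s(e)), s(b)))))):
1. cons(e, g(s(s(cons(cons(b, b), b))), cons(cons(s(e), cons(e, b)), g(s(s(cons(cons(b, e), e))), cons(s(s(e)), s(b))))))  →  cons(e, g(s(s(cons(cons(b, b), b))), cons(cons(s(e), cons(e, b)), s(b))))   [R5 at 2.2.2]
2. cons(e, g(s(s(cons(cons(b, b), b))), cons(cons(s(e), cons(e, b)), s(b))))  →  cons(e, s(b))   [R5 at 2]

Reduce t₂ = b:

no — NF(t₁) = cons(e, s(b)), NF(t₂) = b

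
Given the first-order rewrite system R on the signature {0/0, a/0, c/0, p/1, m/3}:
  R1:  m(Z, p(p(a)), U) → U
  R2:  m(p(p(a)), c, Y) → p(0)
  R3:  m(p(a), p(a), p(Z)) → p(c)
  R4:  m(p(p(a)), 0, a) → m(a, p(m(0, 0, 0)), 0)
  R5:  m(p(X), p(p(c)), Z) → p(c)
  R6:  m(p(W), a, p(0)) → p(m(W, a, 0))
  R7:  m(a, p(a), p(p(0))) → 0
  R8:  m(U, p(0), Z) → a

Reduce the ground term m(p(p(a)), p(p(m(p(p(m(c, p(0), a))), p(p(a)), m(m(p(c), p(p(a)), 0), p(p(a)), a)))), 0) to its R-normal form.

1. m(p(p(a)), p(p(m(p(p(m(c, p(0), a))), p(p(a)), m(m(p(c), p(p(a)), 0), p(p(a)), a)))), 0)  →  m(p(p(a)), p(p(m(m(p(c), p(p(a)), 0), p(p(a)), a))), 0)   [R1 at 2.1.1]
2. m(p(p(a)), p(p(m(m(p(c), p(p(a)), 0), p(p(a)), a))), 0)  →  m(p(p(a)), p(p(a)), 0)   [R1 at 2.1.1]
3. m(p(p(a)), p(p(a)), 0)  →  0   [R1 at ε]

0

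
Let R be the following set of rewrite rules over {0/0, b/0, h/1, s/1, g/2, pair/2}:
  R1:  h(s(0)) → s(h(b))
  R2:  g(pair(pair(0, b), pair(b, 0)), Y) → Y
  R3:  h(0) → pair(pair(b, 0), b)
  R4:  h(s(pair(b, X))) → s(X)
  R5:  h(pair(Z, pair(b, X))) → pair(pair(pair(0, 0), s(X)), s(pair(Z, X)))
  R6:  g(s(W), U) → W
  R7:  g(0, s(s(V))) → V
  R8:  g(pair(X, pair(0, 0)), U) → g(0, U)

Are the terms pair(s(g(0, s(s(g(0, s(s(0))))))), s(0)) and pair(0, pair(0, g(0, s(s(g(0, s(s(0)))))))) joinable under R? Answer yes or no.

Reduce t₁ = pair(s(g(0, s(s(g(0, s(s(0))))))), s(0)):
1. pair(s(g(0, s(s(g(0, s(s(0))))))), s(0))  →  pair(s(g(0, s(s(0)))), s(0))   [R7 at 1.1]
2. pair(s(g(0, s(s(0)))), s(0))  →  pair(s(0), s(0))   [R7 at 1.1]

Reduce t₂ = pair(0, pair(0, g(0, s(s(g(0, s(s(0)))))))):
1. pair(0, pair(0, g(0, s(s(g(0, s(s(0))))))))  →  pair(0, pair(0, g(0, s(s(0)))))   [R7 at 2.2]
2. pair(0, pair(0, g(0, s(s(0)))))  →  pair(0, pair(0, 0))   [R7 at 2.2]

no — NF(t₁) = pair(s(0), s(0)), NF(t₂) = pair(0, pair(0, 0))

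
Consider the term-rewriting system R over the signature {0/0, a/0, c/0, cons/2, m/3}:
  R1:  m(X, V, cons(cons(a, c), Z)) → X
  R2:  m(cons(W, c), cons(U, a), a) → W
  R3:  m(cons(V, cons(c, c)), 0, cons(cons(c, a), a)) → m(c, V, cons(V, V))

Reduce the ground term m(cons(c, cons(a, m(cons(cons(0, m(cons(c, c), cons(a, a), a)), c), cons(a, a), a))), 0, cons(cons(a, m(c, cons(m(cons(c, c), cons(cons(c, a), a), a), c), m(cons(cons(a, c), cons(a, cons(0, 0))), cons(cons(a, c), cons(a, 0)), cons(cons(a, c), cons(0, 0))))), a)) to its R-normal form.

1. m(cons(c, cons(a, m(cons(cons(0, m(cons(c, c), cons(a, a), a)), c), cons(a, a), a))), 0, cons(cons(a, m(c, cons(m(cons(c, c), cons(cons(c, a), a), a), c), m(cons(cons(a, c), cons(a, cons(0, 0))), cons(cons(a, c), cons(a, 0)), cons(cons(a, c), cons(0, 0))))), a))  →  m(cons(c, cons(a, cons(0, m(cons(c, c), cons(a, a), a)))), 0, cons(cons(a, m(c, cons(m(cons(c, c), cons(cons(c, a), a), a), c), m(cons(cons(a, c), cons(a, cons(0, 0))), cons(cons(a, c), cons(a, 0)), cons(cons(a, c), cons(0, 0))))), a))   [R2 at 1.2.2]
2. m(cons(c, cons(a, cons(0, m(cons(c, c), cons(a, a), a)))), 0, cons(cons(a, m(c, cons(m(cons(c, c), cons(cons(c, a), a), a), c), m(cons(cons(a, c), cons(a, cons(0, 0))), cons(cons(a, c), cons(a, 0)), cons(cons(a, c), cons(0, 0))))), a))  →  m(cons(c, cons(a, cons(0, c))), 0, cons(cons(a, m(c, cons(m(cons(c, c), cons(cons(c, a), a), a), c), m(cons(cons(a, c), cons(a, cons(0, 0))), cons(cons(a, c), cons(a, 0)), cons(cons(a, c), cons(0, 0))))), a))   [R2 at 1.2.2.2]
3. m(cons(c, cons(a, cons(0, c))), 0, cons(cons(a, m(c, cons(m(cons(c, c), cons(cons(c, a), a), a), c), m(cons(cons(a, c), cons(a, cons(0, 0))), cons(cons(a, c), cons(a, 0)), cons(cons(a, c), cons(0, 0))))), a))  →  m(cons(c, cons(a, cons(0, c))), 0, cons(cons(a, m(c, cons(c, c), m(cons(cons(a, c), cons(a, cons(0, 0))), cons(cons(a, c), cons(a, 0)), cons(cons(a, c), cons(0, 0))))), a))   [R2 at 3.1.2.2.1]
4. m(cons(c, cons(a, cons(0, c))), 0, cons(cons(a, m(c, cons(c, c), m(cons(cons(a, c), cons(a, cons(0, 0))), cons(cons(a, c), cons(a, 0)), cons(cons(a, c), cons(0, 0))))), a))  →  m(cons(c, cons(a, cons(0, c))), 0, cons(cons(a, m(c, cons(c, c), cons(cons(a, c), cons(a, cons(0, 0))))), a))   [R1 at 3.1.2.3]
5. m(cons(c, cons(a, cons(0, c))), 0, cons(cons(a, m(c, cons(c, c), cons(cons(a, c), cons(a, cons(0, 0))))), a))  →  m(cons(c, cons(a, cons(0, c))), 0, cons(cons(a, c), a))   [R1 at 3.1.2]
6. m(cons(c, cons(a, cons(0, c))), 0, cons(cons(a, c), a))  →  cons(c, cons(a, cons(0, c)))   [R1 at ε]

cons(c, cons(a, cons(0, c)))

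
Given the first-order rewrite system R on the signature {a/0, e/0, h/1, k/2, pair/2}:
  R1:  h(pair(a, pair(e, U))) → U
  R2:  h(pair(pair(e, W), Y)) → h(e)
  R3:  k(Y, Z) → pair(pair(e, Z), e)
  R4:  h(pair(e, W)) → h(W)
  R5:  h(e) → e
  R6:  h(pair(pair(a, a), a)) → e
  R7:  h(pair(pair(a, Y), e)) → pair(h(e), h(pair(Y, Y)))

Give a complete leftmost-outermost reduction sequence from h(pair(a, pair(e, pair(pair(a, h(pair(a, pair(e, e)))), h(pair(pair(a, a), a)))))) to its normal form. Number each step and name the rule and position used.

1. h(pair(a, pair(e, pair(pair(a, h(pair(a, pair(e, e)))), h(pair(pair(a, a), a))))))  →  pair(pair(a, h(pair(a, pair(e, e)))), h(pair(pair(a, a), a)))   [R1 at ε]
2. pair(pair(a, h(pair(a, pair(e, e)))), h(pair(pair(a, a), a)))  →  pair(pair(a, e), h(pair(pair(a, a), a)))   [R1 at 1.2]
3. pair(pair(a, e), h(pair(pair(a, a), a)))  →  pair(pair(a, e), e)   [R6 at 2]

pair(pair(a, e), e)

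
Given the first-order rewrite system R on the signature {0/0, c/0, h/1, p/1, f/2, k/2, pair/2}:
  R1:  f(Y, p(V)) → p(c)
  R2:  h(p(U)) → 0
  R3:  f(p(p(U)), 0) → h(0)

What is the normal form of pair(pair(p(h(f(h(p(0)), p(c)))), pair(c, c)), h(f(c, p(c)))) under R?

1. pair(pair(p(h(f(h(p(0)), p(c)))), pair(c, c)), h(f(c, p(c))))  →  pair(pair(p(h(p(c))), pair(c, c)), h(f(c, p(c))))   [R1 at 1.1.1.1]
2. pair(pair(p(h(p(c))), pair(c, c)), h(f(c, p(c))))  →  pair(pair(p(0), pair(c, c)), h(f(c, p(c))))   [R2 at 1.1.1]
3. pair(pair(p(0), pair(c, c)), h(f(c, p(c))))  →  pair(pair(p(0), pair(c, c)), h(p(c)))   [R1 at 2.1]
4. pair(pair(p(0), pair(c, c)), h(p(c)))  →  pair(pair(p(0), pair(c, c)), 0)   [R2 at 2]

pair(pair(p(0), pair(c, c)), 0)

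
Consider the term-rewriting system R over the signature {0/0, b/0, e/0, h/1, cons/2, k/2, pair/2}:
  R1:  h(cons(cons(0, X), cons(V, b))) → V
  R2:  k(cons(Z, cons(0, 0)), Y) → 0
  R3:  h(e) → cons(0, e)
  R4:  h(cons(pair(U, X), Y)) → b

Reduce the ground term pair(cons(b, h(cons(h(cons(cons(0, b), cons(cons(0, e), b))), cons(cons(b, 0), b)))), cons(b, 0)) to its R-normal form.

1. pair(cons(b, h(cons(h(cons(cons(0, b), cons(cons(0, e), b))), cons(cons(b, 0), b)))), cons(b, 0))  →  pair(cons(b, h(cons(cons(0, e), cons(cons(b, 0), b)))), cons(b, 0))   [R1 at 1.2.1.1]
2. pair(cons(b, h(cons(cons(0, e), cons(cons(b, 0), b)))), cons(b, 0))  →  pair(cons(b, cons(b, 0)), cons(b, 0))   [R1 at 1.2]

pair(cons(b, cons(b, 0)), cons(b, 0))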